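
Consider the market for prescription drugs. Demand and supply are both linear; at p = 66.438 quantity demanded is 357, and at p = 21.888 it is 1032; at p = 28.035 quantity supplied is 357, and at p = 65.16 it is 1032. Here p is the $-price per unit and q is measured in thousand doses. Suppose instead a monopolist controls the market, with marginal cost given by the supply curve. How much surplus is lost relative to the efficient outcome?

$3427.44 thousand

Demand slope = (21.888 − 66.438)/(1032 − 357) = −0.066, so p = 90 − 0.066q.
Supply slope = (65.16 − 28.035)/(1032 − 357) = 0.055, so p = 8.4 + 0.055q.
Competitive equilibrium: 90 − 0.066q = 8.4 + 0.055q → q* = 674.3802, p* = 45.4909.
Marginal revenue: MR = 90 − 0.132q. Set MR = MC: 90 − 0.132q = 8.4 + 0.055q → q_m = 436.3636.
Price p_m = 90 − 0.066·436.3636 = 61.2; MC(q_m) = 8.4 + 0.055·436.3636 = 32.4.
Competitive q* = 674.3802, so Δq = 238.0166; wedge = 61.2 − 32.4 = 28.8.
The triangle = ½ × 238.0166 × 28.8 = $3427.44 thousand.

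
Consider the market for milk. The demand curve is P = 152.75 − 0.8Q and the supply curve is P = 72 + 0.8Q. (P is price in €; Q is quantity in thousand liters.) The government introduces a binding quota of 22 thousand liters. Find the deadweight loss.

Competitive equilibrium: 152.75 − 0.8Q = 72 + 0.8Q → Q* = 50.4688, P* = 112.375.
At Q = 22: demand price = 152.75 − 0.8·22 = 135.15; supply price = 72 + 0.8·22 = 89.6.
ΔQ = 50.4688 − 22 = 28.4688; wedge = 135.15 − 89.6 = 45.55.
The triangle = ½ × 28.4688 × 45.55 = €648.38 thousand.

€648.38 thousand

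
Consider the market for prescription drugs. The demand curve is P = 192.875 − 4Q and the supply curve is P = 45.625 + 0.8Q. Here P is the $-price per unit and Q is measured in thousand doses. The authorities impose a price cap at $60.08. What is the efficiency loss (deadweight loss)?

Competitive equilibrium: 192.875 − 4Q = 45.625 + 0.8Q → Q* = 30.6771, P* = 70.1667.
At the ceiling P = 60.08, quantity supplied = (60.08 − 45.625)/0.8 = 18.0688.
Willingness to pay at Q' = 18.0688: 192.875 − 4·18.0688 = 120.5998.
ΔQ = 30.6771 − 18.0688 = 12.6083; wedge = 120.5998 − 60.08 = 60.5198.
DWL = ½ × 12.6083 × 60.5198 = $381.53 thousand.

$381.53 thousand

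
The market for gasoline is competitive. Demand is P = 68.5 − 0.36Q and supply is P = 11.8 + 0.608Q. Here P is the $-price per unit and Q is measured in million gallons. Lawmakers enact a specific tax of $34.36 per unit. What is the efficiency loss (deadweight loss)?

Competitive equilibrium: 68.5 − 0.36Q = 11.8 + 0.608Q → Q* = 58.5744, P* = 47.4132.
With the tax, the buyer price exceeds the seller price by 34.36: (68.5 − 0.36Q) − (11.8 + 0.608Q) = 34.36 → Q' = 23.0785.
ΔQ = 58.5744 − 23.0785 = 35.4959; the wedge equals the tax, 34.36.
Deadweight loss = ½ × 35.4959 × 34.36 = $609.82 million.

$609.82 million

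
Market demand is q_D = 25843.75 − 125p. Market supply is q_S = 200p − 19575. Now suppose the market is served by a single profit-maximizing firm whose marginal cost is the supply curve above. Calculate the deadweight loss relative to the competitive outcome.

66164.40

In inverse form: demand p = 206.75 − 0.008q, supply p = 97.875 + 0.005q.
Competitive equilibrium: 206.75 − 0.008q = 97.875 + 0.005q → q* = 8375, p* = 139.75.
Marginal revenue: MR = 206.75 − 0.016q. Set MR = MC: 206.75 − 0.016q = 97.875 + 0.005q → q_m = 5184.52381.
Price p_m = 206.75 − 0.008·5184.52381 = 165.27381; MC(q_m) = 97.875 + 0.005·5184.52381 = 123.79762.
Competitive q* = 8375, so Δq = 3190.47619; wedge = 165.27381 − 123.79762 = 41.47619.
Welfare loss = ½ × 3190.47619 × 41.47619 = 66164.40.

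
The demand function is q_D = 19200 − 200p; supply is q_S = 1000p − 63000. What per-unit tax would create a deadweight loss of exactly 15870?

13.8

In inverse form: demand p = 96 − 0.005q, supply p = 63 + 0.001q.
Competitive equilibrium: 96 − 0.005q = 63 + 0.001q → q* = 5500, p* = 68.5.
A tax t gives Δq = t/0.006 and wedge t, so DWL = t²/0.012.
t²/0.012 = 15870 → t² = 190.44 → t = 13.8.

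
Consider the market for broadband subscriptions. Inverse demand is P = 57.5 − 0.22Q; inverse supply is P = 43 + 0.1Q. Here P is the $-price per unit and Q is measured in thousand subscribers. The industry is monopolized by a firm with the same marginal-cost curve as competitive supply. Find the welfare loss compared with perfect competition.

$54.53 thousand

Competitive equilibrium: 57.5 − 0.22Q = 43 + 0.1Q → Q* = 45.3125, P* = 47.5313.
Marginal revenue: MR = 57.5 − 0.44Q. Set MR = MC: 57.5 − 0.44Q = 43 + 0.1Q → Q_m = 26.8519.
Price P_m = 57.5 − 0.22·26.8519 = 51.5926; MC(Q_m) = 43 + 0.1·26.8519 = 45.6852.
Competitive Q* = 45.3125, so ΔQ = 18.4606; wedge = 51.5926 − 45.6852 = 5.9074.
Welfare loss = ½ × 18.4606 × 5.9074 = $54.53 thousand.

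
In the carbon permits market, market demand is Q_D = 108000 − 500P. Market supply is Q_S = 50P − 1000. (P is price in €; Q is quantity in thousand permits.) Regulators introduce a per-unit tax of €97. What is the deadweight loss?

In inverse form: demand P = 216 − 0.002Q, supply P = 20 + 0.02Q.
Competitive equilibrium: 216 − 0.002Q = 20 + 0.02Q → Q* = 8909.0909, P* = 198.1818.
With the tax, the buyer price exceeds the seller price by 97: (216 − 0.002Q) − (20 + 0.02Q) = 97 → Q' = 4500.
ΔQ = 8909.0909 − 4500 = 4409.0909; the wedge equals the tax, 97.
Deadweight loss = ½ × 4409.0909 × 97 = €213840.91 thousand.

€213840.91 thousand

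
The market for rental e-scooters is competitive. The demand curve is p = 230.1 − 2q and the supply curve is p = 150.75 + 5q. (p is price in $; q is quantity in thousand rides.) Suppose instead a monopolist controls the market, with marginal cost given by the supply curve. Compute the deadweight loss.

$22.21 thousand

Competitive equilibrium: 230.1 − 2q = 150.75 + 5q → q* = 11.3357, p* = 207.4286.
Marginal revenue: MR = 230.1 − 4q. Set MR = MC: 230.1 − 4q = 150.75 + 5q → q_m = 8.8167.
Price p_m = 230.1 − 2·8.8167 = 212.4666; MC(q_m) = 150.75 + 5·8.8167 = 194.8335.
Competitive q* = 11.3357, so Δq = 2.519; wedge = 212.4666 − 194.8335 = 17.6331.
Welfare loss = ½ × 2.519 × 17.6331 = $22.21 thousand.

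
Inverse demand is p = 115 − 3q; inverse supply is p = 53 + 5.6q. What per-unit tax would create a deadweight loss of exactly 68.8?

Competitive equilibrium: 115 − 3q = 53 + 5.6q → q* = 7.2093, p* = 93.3721.
A tax t gives Δq = t/8.6 and wedge t, so DWL = t²/17.2.
t²/17.2 = 68.8 → t² = 1183.36 → t = 34.4.

34.4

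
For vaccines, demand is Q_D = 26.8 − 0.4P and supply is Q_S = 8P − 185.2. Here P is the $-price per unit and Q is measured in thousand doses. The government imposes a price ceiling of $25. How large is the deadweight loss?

$4.76 thousand

In inverse form: demand P = 67 − 2.5Q, supply P = 23.15 + 0.125Q.
Competitive equilibrium: 67 − 2.5Q = 23.15 + 0.125Q → Q* = 16.7048, P* = 25.2381.
At the ceiling P = 25, quantity supplied = (25 − 23.15)/0.125 = 14.8.
Willingness to pay at Q' = 14.8: 67 − 2.5·14.8 = 30.
ΔQ = 16.7048 − 14.8 = 1.9048; wedge = 30 − 25 = 5.
The triangle = ½ × 1.9048 × 5 = $4.76 thousand.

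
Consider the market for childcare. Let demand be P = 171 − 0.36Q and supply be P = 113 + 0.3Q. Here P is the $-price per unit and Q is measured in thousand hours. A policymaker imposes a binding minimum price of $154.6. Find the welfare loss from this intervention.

$591.11 thousand

Competitive equilibrium: 171 − 0.36Q = 113 + 0.3Q → Q* = 87.8788, P* = 139.3636.
At the floor P = 154.6, quantity demanded = (171 − 154.6)/0.36 = 45.5556.
Sellers' marginal cost at Q' = 45.5556: 113 + 0.3·45.5556 = 126.6667.
ΔQ = 87.8788 − 45.5556 = 42.3232; wedge = 154.6 − 126.6667 = 27.9333.
Deadweight loss = ½ × 42.3232 × 27.9333 = $591.11 thousand.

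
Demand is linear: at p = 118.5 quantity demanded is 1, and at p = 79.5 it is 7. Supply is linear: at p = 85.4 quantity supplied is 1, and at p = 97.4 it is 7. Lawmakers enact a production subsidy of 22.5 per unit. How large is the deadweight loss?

Demand slope = (79.5 − 118.5)/(7 − 1) = −6.5, so p = 125 − 6.5q.
Supply slope = (97.4 − 85.4)/(7 − 1) = 2, so p = 83.4 + 2q.
Competitive equilibrium: 125 − 6.5q = 83.4 + 2q → q* = 4.8941, p* = 93.1882.
The subsidy lowers effective supply by 22.5: p = 60.9 + 2q.
New quantity: 125 − 6.5q = 60.9 + 2q → q' = 7.5412.
Overproduction Δq = 7.5412 − 4.8941 = 2.6471; wedge = subsidy = 22.5.
DWL = ½ × 2.6471 × 22.5 = 29.78.

29.78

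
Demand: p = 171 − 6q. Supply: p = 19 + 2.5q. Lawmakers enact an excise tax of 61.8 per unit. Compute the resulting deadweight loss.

224.66

Competitive equilibrium: 171 − 6q = 19 + 2.5q → q* = 17.8824, p* = 63.7059.
With the tax, the buyer price exceeds the seller price by 61.8: (171 − 6q) − (19 + 2.5q) = 61.8 → q' = 10.6118.
Δq = 17.8824 − 10.6118 = 7.2706; the wedge equals the tax, 61.8.
DWL = ½ × 7.2706 × 61.8 = 224.66.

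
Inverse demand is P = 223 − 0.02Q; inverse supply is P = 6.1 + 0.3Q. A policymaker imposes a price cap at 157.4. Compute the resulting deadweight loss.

4815.20

Competitive equilibrium: 223 − 0.02Q = 6.1 + 0.3Q → Q* = 677.8125, P* = 209.4438.
At the ceiling P = 157.4, quantity supplied = (157.4 − 6.1)/0.3 = 504.3333.
Willingness to pay at Q' = 504.3333: 223 − 0.02·504.3333 = 212.9133.
ΔQ = 677.8125 − 504.3333 = 173.4792; wedge = 212.9133 − 157.4 = 55.5133.
Deadweight loss = ½ × 173.4792 × 55.5133 = 4815.20.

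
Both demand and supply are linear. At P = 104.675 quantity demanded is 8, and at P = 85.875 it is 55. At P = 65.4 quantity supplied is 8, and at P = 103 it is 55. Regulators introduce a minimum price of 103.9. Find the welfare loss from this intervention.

Demand slope = (85.875 − 104.675)/(55 − 8) = −0.4, so P = 107.875 − 0.4Q.
Supply slope = (103 − 65.4)/(55 − 8) = 0.8, so P = 59 + 0.8Q.
Competitive equilibrium: 107.875 − 0.4Q = 59 + 0.8Q → Q* = 40.7292, P* = 91.5833.
At the floor P = 103.9, quantity demanded = (107.875 − 103.9)/0.4 = 9.9375.
Sellers' marginal cost at Q' = 9.9375: 59 + 0.8·9.9375 = 66.95.
ΔQ = 40.7292 − 9.9375 = 30.7917; wedge = 103.9 − 66.95 = 36.95.
The triangle = ½ × 30.7917 × 36.95 = 568.88.

568.88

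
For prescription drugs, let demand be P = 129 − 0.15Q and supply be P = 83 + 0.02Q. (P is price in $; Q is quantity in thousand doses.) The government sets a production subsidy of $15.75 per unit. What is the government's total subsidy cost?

$5720.96 thousand

Competitive equilibrium: 129 − 0.15Q = 83 + 0.02Q → Q* = 270.5882, P* = 88.4118.
The subsidy lowers effective supply by 15.75: P = 67.25 + 0.02Q.
New quantity: 129 − 0.15Q = 67.25 + 0.02Q → Q' = 363.2353.
Total subsidy cost = 15.75 × 363.2353 = $5720.96 thousand.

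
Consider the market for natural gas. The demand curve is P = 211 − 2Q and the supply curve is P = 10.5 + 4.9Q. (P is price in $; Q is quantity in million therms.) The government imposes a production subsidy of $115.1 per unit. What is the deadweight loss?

$960 million

Competitive equilibrium: 211 − 2Q = 10.5 + 4.9Q → Q* = 29.058, P* = 152.8841.
The subsidy lowers effective supply by 115.1: P = 4.9Q − 104.6.
New quantity: 211 − 2Q = 4.9Q − 104.6 → Q' = 45.7391.
Overproduction ΔQ = 45.7391 − 29.058 = 16.6811; wedge = subsidy = 115.1.
The triangle = ½ × 16.6811 × 115.1 = $960 million.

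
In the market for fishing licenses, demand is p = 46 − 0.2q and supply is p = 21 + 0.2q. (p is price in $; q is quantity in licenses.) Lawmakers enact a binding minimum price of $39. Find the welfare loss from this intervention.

Competitive equilibrium: 46 − 0.2q = 21 + 0.2q → q* = 62.5, p* = 33.5.
At the floor p = 39, quantity demanded = (46 − 39)/0.2 = 35.
Sellers' marginal cost at q' = 35: 21 + 0.2·35 = 28.
Δq = 62.5 − 35 = 27.5; wedge = 39 − 28 = 11.
The triangle = ½ × 27.5 × 11 = $151.25.

$151.25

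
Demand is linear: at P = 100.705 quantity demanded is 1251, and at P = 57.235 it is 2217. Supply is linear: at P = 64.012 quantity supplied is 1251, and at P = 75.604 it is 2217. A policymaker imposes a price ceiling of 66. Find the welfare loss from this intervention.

6513.71

Demand slope = (57.235 − 100.705)/(2217 − 1251) = −0.045, so P = 157 − 0.045Q.
Supply slope = (75.604 − 64.012)/(2217 − 1251) = 0.012, so P = 49 + 0.012Q.
Competitive equilibrium: 157 − 0.045Q = 49 + 0.012Q → Q* = 1894.7368, P* = 71.7368.
At the ceiling P = 66, quantity supplied = (66 − 49)/0.012 = 1416.6667.
Willingness to pay at Q' = 1416.6667: 157 − 0.045·1416.6667 = 93.25.
ΔQ = 1894.7368 − 1416.6667 = 478.0701; wedge = 93.25 − 66 = 27.25.
The triangle = ½ × 478.0701 × 27.25 = 6513.71.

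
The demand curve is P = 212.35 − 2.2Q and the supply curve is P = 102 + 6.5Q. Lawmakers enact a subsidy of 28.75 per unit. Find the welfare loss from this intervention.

Competitive equilibrium: 212.35 − 2.2Q = 102 + 6.5Q → Q* = 12.6839, P* = 184.4454.
The subsidy lowers effective supply by 28.75: P = 73.25 + 6.5Q.
New quantity: 212.35 − 2.2Q = 73.25 + 6.5Q → Q' = 15.9885.
Overproduction ΔQ = 15.9885 − 12.6839 = 3.3046; wedge = subsidy = 28.75.
DWL = ½ × 3.3046 × 28.75 = 47.50.

47.50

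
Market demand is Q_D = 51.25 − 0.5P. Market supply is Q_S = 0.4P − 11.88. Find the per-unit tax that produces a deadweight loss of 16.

In inverse form: demand P = 102.5 − 2Q, supply P = 29.7 + 2.5Q.
Competitive equilibrium: 102.5 − 2Q = 29.7 + 2.5Q → Q* = 16.1778, P* = 70.1444.
A tax t gives ΔQ = t/4.5 and wedge t, so DWL = t²/9.
t²/9 = 16 → t² = 144 → t = 12.

12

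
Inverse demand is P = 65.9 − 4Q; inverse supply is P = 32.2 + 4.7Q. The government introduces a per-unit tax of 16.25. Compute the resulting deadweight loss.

15.18

Competitive equilibrium: 65.9 − 4Q = 32.2 + 4.7Q → Q* = 3.8736, P* = 50.4057.
With the tax, the buyer price exceeds the seller price by 16.25: (65.9 − 4Q) − (32.2 + 4.7Q) = 16.25 → Q' = 2.0057.
ΔQ = 3.8736 − 2.0057 = 1.8679; the wedge equals the tax, 16.25.
Welfare loss = ½ × 1.8679 × 16.25 = 15.18.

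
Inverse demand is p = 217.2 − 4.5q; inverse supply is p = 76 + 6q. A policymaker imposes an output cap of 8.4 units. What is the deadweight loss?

Competitive equilibrium: 217.2 − 4.5q = 76 + 6q → q* = 13.4476, p* = 156.6857.
At q = 8.4: demand price = 217.2 − 4.5·8.4 = 179.4; supply price = 76 + 6·8.4 = 126.4.
Δq = 13.4476 − 8.4 = 5.0476; wedge = 179.4 − 126.4 = 53.
DWL = ½ × 5.0476 × 53 = 133.76.

133.76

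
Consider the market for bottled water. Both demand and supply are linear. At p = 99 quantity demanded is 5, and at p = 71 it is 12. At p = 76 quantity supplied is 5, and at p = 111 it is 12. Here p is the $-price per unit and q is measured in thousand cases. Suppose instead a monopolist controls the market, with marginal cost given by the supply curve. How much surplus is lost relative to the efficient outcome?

Demand slope = (71 − 99)/(12 − 5) = −4, so p = 119 − 4q.
Supply slope = (111 − 76)/(12 − 5) = 5, so p = 51 + 5q.
Competitive equilibrium: 119 − 4q = 51 + 5q → q* = 7.5556, p* = 88.7778.
Marginal revenue: MR = 119 − 8q. Set MR = MC: 119 − 8q = 51 + 5q → q_m = 5.2308.
Price p_m = 119 − 4·5.2308 = 98.0768; MC(q_m) = 51 + 5·5.2308 = 77.154.
Competitive q* = 7.5556, so Δq = 2.3248; wedge = 98.0768 − 77.154 = 20.9228.
Deadweight loss = ½ × 2.3248 × 20.9228 = $24.32 thousand.

$24.32 thousand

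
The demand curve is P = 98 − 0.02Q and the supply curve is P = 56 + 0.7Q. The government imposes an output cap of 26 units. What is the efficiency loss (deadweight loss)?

376.36

Competitive equilibrium: 98 − 0.02Q = 56 + 0.7Q → Q* = 58.3333, P* = 96.8333.
At Q = 26: demand price = 98 − 0.02·26 = 97.48; supply price = 56 + 0.7·26 = 74.2.
ΔQ = 58.3333 − 26 = 32.3333; wedge = 97.48 − 74.2 = 23.28.
The triangle = ½ × 32.3333 × 23.28 = 376.36.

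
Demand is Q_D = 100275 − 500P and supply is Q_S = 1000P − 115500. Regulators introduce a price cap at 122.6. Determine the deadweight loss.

In inverse form: demand P = 200.55 − 0.002Q, supply P = 115.5 + 0.001Q.
Competitive equilibrium: 200.55 − 0.002Q = 115.5 + 0.001Q → Q* = 28350, P* = 143.85.
At the ceiling P = 122.6, quantity supplied = (122.6 − 115.5)/0.001 = 7100.
Willingness to pay at Q' = 7100: 200.55 − 0.002·7100 = 186.35.
ΔQ = 28350 − 7100 = 21250; wedge = 186.35 − 122.6 = 63.75.
Welfare loss = ½ × 21250 × 63.75 = 677343.75.

677343.75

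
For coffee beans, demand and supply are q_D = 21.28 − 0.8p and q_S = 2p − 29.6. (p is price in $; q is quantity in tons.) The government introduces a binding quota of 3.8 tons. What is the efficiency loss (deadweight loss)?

In inverse form: demand p = 26.6 − 1.25q, supply p = 14.8 + 0.5q.
Competitive equilibrium: 26.6 − 1.25q = 14.8 + 0.5q → q* = 6.7429, p* = 18.1714.
At q = 3.8: demand price = 26.6 − 1.25·3.8 = 21.85; supply price = 14.8 + 0.5·3.8 = 16.7.
Δq = 6.7429 − 3.8 = 2.9429; wedge = 21.85 − 16.7 = 5.15.
Deadweight loss = ½ × 2.9429 × 5.15 = $7.58.

$7.58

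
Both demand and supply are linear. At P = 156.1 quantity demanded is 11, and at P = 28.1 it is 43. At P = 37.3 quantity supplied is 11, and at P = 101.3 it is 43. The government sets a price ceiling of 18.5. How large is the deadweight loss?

Demand slope = (28.1 − 156.1)/(43 − 11) = −4, so P = 200.1 − 4Q.
Supply slope = (101.3 − 37.3)/(43 − 11) = 2, so P = 15.3 + 2Q.
Competitive equilibrium: 200.1 − 4Q = 15.3 + 2Q → Q* = 30.8, P* = 76.9.
At the ceiling P = 18.5, quantity supplied = (18.5 − 15.3)/2 = 1.6.
Willingness to pay at Q' = 1.6: 200.1 − 4·1.6 = 193.7.
ΔQ = 30.8 − 1.6 = 29.2; wedge = 193.7 − 18.5 = 175.2.
Deadweight loss = ½ × 29.2 × 175.2 = 2557.92.

2557.92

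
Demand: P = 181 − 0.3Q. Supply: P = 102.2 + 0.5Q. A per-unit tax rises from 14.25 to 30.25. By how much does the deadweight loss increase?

Competitive equilibrium: 181 − 0.3Q = 102.2 + 0.5Q → Q* = 98.5, P* = 151.45.
For a per-unit tax t: ΔQ = t/0.8, so DWL = ½·t·(t/0.8) = t²/1.6.
At t = 14.25: DWL = 126.914. At t = 30.25: DWL = 571.914.
Increase = 571.914 − 126.914 = 445.

445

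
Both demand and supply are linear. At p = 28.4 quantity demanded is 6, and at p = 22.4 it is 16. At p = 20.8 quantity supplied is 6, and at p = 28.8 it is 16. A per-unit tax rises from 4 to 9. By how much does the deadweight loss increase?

Demand slope = (22.4 − 28.4)/(16 − 6) = −0.6, so p = 32 − 0.6q.
Supply slope = (28.8 − 20.8)/(16 − 6) = 0.8, so p = 16 + 0.8q.
Competitive equilibrium: 32 − 0.6q = 16 + 0.8q → q* = 11.4286, p* = 25.1429.
For a per-unit tax t: Δq = t/1.4, so DWL = ½·t·(t/1.4) = t²/2.8.
At t = 4: DWL = 5.7143. At t = 9: DWL = 28.9286.
Increase = 28.9286 − 5.7143 = 23.21.

23.21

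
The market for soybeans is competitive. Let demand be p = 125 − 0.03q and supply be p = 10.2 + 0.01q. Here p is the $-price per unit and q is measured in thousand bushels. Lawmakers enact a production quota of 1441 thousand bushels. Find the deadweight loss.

$40840.82 thousand

Competitive equilibrium: 125 − 0.03q = 10.2 + 0.01q → q* = 2870, p* = 38.9.
At q = 1441: demand price = 125 − 0.03·1441 = 81.77; supply price = 10.2 + 0.01·1441 = 24.61.
Δq = 2870 − 1441 = 1429; wedge = 81.77 − 24.61 = 57.16.
DWL = ½ × 1429 × 57.16 = $40840.82 thousand.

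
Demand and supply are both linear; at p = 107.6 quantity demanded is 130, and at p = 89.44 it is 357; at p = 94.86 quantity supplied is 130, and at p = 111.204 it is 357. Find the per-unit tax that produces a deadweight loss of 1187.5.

19

Demand slope = (89.44 − 107.6)/(357 − 130) = −0.08, so p = 118 − 0.08q.
Supply slope = (111.204 − 94.86)/(357 − 130) = 0.072, so p = 85.5 + 0.072q.
Competitive equilibrium: 118 − 0.08q = 85.5 + 0.072q → q* = 213.8158, p* = 100.8947.
A tax t gives Δq = t/0.152 and wedge t, so DWL = t²/0.304.
t²/0.304 = 1187.5 → t² = 361 → t = 19.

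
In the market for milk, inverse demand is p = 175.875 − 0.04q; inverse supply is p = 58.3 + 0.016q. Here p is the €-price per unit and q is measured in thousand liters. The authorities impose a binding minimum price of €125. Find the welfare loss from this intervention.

€19181.45 thousand

Competitive equilibrium: 175.875 − 0.04q = 58.3 + 0.016q → q* = 2099.5536, p* = 91.8929.
At the floor p = 125, quantity demanded = (175.875 − 125)/0.04 = 1271.875.
Sellers' marginal cost at q' = 1271.875: 58.3 + 0.016·1271.875 = 78.65.
Δq = 2099.5536 − 1271.875 = 827.6786; wedge = 125 − 78.65 = 46.35.
Welfare loss = ½ × 827.6786 × 46.35 = €19181.45 thousand.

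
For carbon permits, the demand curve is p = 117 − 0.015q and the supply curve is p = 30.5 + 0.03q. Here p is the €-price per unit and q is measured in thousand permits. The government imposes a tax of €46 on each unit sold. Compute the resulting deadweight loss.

Competitive equilibrium: 117 − 0.015q = 30.5 + 0.03q → q* = 1922.2222, p* = 88.1667.
With the tax, the buyer price exceeds the seller price by 46: (117 − 0.015q) − (30.5 + 0.03q) = 46 → q' = 900.
Δq = 1922.2222 − 900 = 1022.2222; the wedge equals the tax, 46.
Welfare loss = ½ × 1022.2222 × 46 = €23511.11 thousand.

€23511.11 thousand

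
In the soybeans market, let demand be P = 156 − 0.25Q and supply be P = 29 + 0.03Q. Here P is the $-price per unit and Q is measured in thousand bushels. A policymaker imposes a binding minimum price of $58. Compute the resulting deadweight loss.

$530.75 thousand

Competitive equilibrium: 156 − 0.25Q = 29 + 0.03Q → Q* = 453.5714, P* = 42.6071.
At the floor P = 58, quantity demanded = (156 − 58)/0.25 = 392.
Sellers' marginal cost at Q' = 392: 29 + 0.03·392 = 40.76.
ΔQ = 453.5714 − 392 = 61.5714; wedge = 58 − 40.76 = 17.24.
Deadweight loss = ½ × 61.5714 × 17.24 = $530.75 thousand.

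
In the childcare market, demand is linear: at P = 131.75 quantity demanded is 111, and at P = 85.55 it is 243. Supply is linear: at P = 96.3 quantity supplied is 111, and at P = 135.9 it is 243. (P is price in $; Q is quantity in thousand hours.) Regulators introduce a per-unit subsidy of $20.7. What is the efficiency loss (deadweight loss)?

$329.61 thousand

Demand slope = (85.55 − 131.75)/(243 − 111) = −0.35, so P = 170.6 − 0.35Q.
Supply slope = (135.9 − 96.3)/(243 − 111) = 0.3, so P = 63 + 0.3Q.
Competitive equilibrium: 170.6 − 0.35Q = 63 + 0.3Q → Q* = 165.5385, P* = 112.6615.
The subsidy lowers effective supply by 20.7: P = 42.3 + 0.3Q.
New quantity: 170.6 − 0.35Q = 42.3 + 0.3Q → Q' = 197.3846.
Overproduction ΔQ = 197.3846 − 165.5385 = 31.8461; wedge = subsidy = 20.7.
The triangle = ½ × 31.8461 × 20.7 = $329.61 thousand.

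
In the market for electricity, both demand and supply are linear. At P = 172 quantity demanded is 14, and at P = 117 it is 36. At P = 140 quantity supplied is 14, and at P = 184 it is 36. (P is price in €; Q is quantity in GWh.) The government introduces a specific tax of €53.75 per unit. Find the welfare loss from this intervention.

Demand slope = (117 − 172)/(36 − 14) = −2.5, so P = 207 − 2.5Q.
Supply slope = (184 − 140)/(36 − 14) = 2, so P = 112 + 2Q.
Competitive equilibrium: 207 − 2.5Q = 112 + 2Q → Q* = 21.1111, P* = 154.2222.
With the tax, the buyer price exceeds the seller price by 53.75: (207 − 2.5Q) − (112 + 2Q) = 53.75 → Q' = 9.1667.
ΔQ = 21.1111 − 9.1667 = 11.9444; the wedge equals the tax, 53.75.
DWL = ½ × 11.9444 × 53.75 = €321.01.

€321.01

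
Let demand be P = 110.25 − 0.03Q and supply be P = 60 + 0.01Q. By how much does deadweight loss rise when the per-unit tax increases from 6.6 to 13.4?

1700

Competitive equilibrium: 110.25 − 0.03Q = 60 + 0.01Q → Q* = 1256.25, P* = 72.5625.
For a per-unit tax t: ΔQ = t/0.04, so DWL = ½·t·(t/0.04) = t²/0.08.
At t = 6.6: DWL = 544.5. At t = 13.4: DWL = 2244.5.
Increase = 2244.5 − 544.5 = 1700.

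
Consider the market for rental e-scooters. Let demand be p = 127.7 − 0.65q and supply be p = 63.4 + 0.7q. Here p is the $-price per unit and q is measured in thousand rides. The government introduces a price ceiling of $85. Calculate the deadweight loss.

Competitive equilibrium: 127.7 − 0.65q = 63.4 + 0.7q → q* = 47.6296, p* = 96.7407.
At the ceiling p = 85, quantity supplied = (85 − 63.4)/0.7 = 30.8571.
Willingness to pay at q' = 30.8571: 127.7 − 0.65·30.8571 = 107.6429.
Δq = 47.6296 − 30.8571 = 16.7725; wedge = 107.6429 − 85 = 22.6429.
The triangle = ½ × 16.7725 × 22.6429 = $189.89 thousand.

$189.89 thousand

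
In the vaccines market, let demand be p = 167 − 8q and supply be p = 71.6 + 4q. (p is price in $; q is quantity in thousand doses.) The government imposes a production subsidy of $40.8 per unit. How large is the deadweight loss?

$69.36 thousand

Competitive equilibrium: 167 − 8q = 71.6 + 4q → q* = 7.95, p* = 103.4.
The subsidy lowers effective supply by 40.8: p = 30.8 + 4q.
New quantity: 167 − 8q = 30.8 + 4q → q' = 11.35.
Overproduction Δq = 11.35 − 7.95 = 3.4; wedge = subsidy = 40.8.
Welfare loss = ½ × 3.4 × 40.8 = $69.36 thousand.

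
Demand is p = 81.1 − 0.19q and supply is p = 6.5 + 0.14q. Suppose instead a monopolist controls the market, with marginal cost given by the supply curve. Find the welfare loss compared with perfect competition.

1125.73

Competitive equilibrium: 81.1 − 0.19q = 6.5 + 0.14q → q* = 226.0606, p* = 38.1485.
Marginal revenue: MR = 81.1 − 0.38q. Set MR = MC: 81.1 − 0.38q = 6.5 + 0.14q → q_m = 143.4615.
Price p_m = 81.1 − 0.19·143.4615 = 53.8423; MC(q_m) = 6.5 + 0.14·143.4615 = 26.5846.
Competitive q* = 226.0606, so Δq = 82.5991; wedge = 53.8423 − 26.5846 = 27.2577.
The triangle = ½ × 82.5991 × 27.2577 = 1125.73.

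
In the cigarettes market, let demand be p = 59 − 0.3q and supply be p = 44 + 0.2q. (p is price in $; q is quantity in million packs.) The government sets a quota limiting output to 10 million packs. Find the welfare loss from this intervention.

Competitive equilibrium: 59 − 0.3q = 44 + 0.2q → q* = 30, p* = 50.
At q = 10: demand price = 59 − 0.3·10 = 56; supply price = 44 + 0.2·10 = 46.
Δq = 30 − 10 = 20; wedge = 56 − 46 = 10.
The triangle = ½ × 20 × 10 = $100 million.

$100 million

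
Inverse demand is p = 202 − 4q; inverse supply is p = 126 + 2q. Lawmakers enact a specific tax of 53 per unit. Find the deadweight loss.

Competitive equilibrium: 202 − 4q = 126 + 2q → q* = 12.66667, p* = 151.33333.
With the tax, the buyer price exceeds the seller price by 53: (202 − 4q) − (126 + 2q) = 53 → q' = 3.83333.
Δq = 12.66667 − 3.83333 = 8.83334; the wedge equals the tax, 53.
The triangle = ½ × 8.83334 × 53 = 234.08.

234.08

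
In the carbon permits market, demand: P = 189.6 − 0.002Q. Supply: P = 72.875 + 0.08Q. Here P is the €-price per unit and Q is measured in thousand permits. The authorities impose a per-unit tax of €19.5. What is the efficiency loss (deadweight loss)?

Competitive equilibrium: 189.6 − 0.002Q = 72.875 + 0.08Q → Q* = 1423.4756, P* = 186.753.
With the tax, the buyer price exceeds the seller price by 19.5: (189.6 − 0.002Q) − (72.875 + 0.08Q) = 19.5 → Q' = 1185.6707.
ΔQ = 1423.4756 − 1185.6707 = 237.8049; the wedge equals the tax, 19.5.
Welfare loss = ½ × 237.8049 × 19.5 = €2318.60 thousand.

€2318.60 thousand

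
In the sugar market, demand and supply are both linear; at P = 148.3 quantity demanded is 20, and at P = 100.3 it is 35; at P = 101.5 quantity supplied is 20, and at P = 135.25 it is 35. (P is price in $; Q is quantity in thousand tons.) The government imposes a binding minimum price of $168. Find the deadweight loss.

Demand slope = (100.3 − 148.3)/(35 − 20) = −3.2, so P = 212.3 − 3.2Q.
Supply slope = (135.25 − 101.5)/(35 − 20) = 2.25, so P = 56.5 + 2.25Q.
Competitive equilibrium: 212.3 − 3.2Q = 56.5 + 2.25Q → Q* = 28.5872, P* = 120.8211.
At the floor P = 168, quantity demanded = (212.3 − 168)/3.2 = 13.8438.
Sellers' marginal cost at Q' = 13.8438: 56.5 + 2.25·13.8438 = 87.6486.
ΔQ = 28.5872 − 13.8438 = 14.7434; wedge = 168 − 87.6486 = 80.3514.
The triangle = ½ × 14.7434 × 80.3514 = $592.33 thousand.

$592.33 thousand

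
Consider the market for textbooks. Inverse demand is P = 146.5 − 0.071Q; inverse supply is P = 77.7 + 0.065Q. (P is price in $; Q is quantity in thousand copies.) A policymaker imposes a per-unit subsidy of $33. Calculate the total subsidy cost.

$24701.47 thousand

Competitive equilibrium: 146.5 − 0.071Q = 77.7 + 0.065Q → Q* = 505.8824, P* = 110.5824.
The subsidy lowers effective supply by 33: P = 44.7 + 0.065Q.
New quantity: 146.5 − 0.071Q = 44.7 + 0.065Q → Q' = 748.5294.
Total subsidy cost = 33 × 748.5294 = $24701.47 thousand.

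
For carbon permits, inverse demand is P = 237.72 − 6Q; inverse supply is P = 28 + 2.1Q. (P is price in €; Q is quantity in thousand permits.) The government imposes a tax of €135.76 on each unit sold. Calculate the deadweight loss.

€1137.70 thousand

Competitive equilibrium: 237.72 − 6Q = 28 + 2.1Q → Q* = 25.8914, P* = 82.3719.
With the tax, the buyer price exceeds the seller price by 135.76: (237.72 − 6Q) − (28 + 2.1Q) = 135.76 → Q' = 9.1309.
ΔQ = 25.8914 − 9.1309 = 16.7605; the wedge equals the tax, 135.76.
Welfare loss = ½ × 16.7605 × 135.76 = €1137.70 thousand.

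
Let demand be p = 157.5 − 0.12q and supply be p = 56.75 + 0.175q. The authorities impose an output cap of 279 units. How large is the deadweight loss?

Competitive equilibrium: 157.5 − 0.12q = 56.75 + 0.175q → q* = 341.5254, p* = 116.5169.
At q = 279: demand price = 157.5 − 0.12·279 = 124.02; supply price = 56.75 + 0.175·279 = 105.575.
Δq = 341.5254 − 279 = 62.5254; wedge = 124.02 − 105.575 = 18.445.
Deadweight loss = ½ × 62.5254 × 18.445 = 576.64.

576.64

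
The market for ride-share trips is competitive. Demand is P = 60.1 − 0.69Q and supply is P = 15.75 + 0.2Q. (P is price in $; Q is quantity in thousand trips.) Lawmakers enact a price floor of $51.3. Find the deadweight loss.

Competitive equilibrium: 60.1 − 0.69Q = 15.75 + 0.2Q → Q* = 49.8315, P* = 25.7163.
At the floor P = 51.3, quantity demanded = (60.1 − 51.3)/0.69 = 12.7536.
Sellers' marginal cost at Q' = 12.7536: 15.75 + 0.2·12.7536 = 18.3007.
ΔQ = 49.8315 − 12.7536 = 37.0779; wedge = 51.3 − 18.3007 = 32.9993.
The triangle = ½ × 37.0779 × 32.9993 = $611.77 thousand.

$611.77 thousand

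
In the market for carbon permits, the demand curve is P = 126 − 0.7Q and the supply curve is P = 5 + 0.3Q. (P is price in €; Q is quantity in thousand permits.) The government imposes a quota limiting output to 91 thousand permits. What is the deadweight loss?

€450 thousand

Competitive equilibrium: 126 − 0.7Q = 5 + 0.3Q → Q* = 121, P* = 41.3.
At Q = 91: demand price = 126 − 0.7·91 = 62.3; supply price = 5 + 0.3·91 = 32.3.
ΔQ = 121 − 91 = 30; wedge = 62.3 − 32.3 = 30.
Deadweight loss = ½ × 30 × 30 = €450 thousand.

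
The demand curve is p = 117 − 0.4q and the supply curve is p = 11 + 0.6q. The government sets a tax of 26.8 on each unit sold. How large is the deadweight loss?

Competitive equilibrium: 117 − 0.4q = 11 + 0.6q → q* = 106, p* = 74.6.
With the tax, the buyer price exceeds the seller price by 26.8: (117 − 0.4q) − (11 + 0.6q) = 26.8 → q' = 79.2.
Δq = 106 − 79.2 = 26.8; the wedge equals the tax, 26.8.
DWL = ½ × 26.8 × 26.8 = 359.12.

359.12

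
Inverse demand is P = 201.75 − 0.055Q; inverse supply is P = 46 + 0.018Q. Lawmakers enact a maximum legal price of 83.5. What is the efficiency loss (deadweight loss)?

Competitive equilibrium: 201.75 − 0.055Q = 46 + 0.018Q → Q* = 2133.5616, P* = 84.4041.
At the ceiling P = 83.5, quantity supplied = (83.5 − 46)/0.018 = 2083.3333.
Willingness to pay at Q' = 2083.3333: 201.75 − 0.055·2083.3333 = 87.1667.
ΔQ = 2133.5616 − 2083.3333 = 50.2283; wedge = 87.1667 − 83.5 = 3.6667.
The triangle = ½ × 50.2283 × 3.6667 = 92.09.

92.09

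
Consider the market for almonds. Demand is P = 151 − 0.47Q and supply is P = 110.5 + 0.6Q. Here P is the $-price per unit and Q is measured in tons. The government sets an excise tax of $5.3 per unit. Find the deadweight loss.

$13.13

Competitive equilibrium: 151 − 0.47Q = 110.5 + 0.6Q → Q* = 37.8505, P* = 133.2103.
With the tax, the buyer price exceeds the seller price by 5.3: (151 − 0.47Q) − (110.5 + 0.6Q) = 5.3 → Q' = 32.8972.
ΔQ = 37.8505 − 32.8972 = 4.9533; the wedge equals the tax, 5.3.
The triangle = ½ × 4.9533 × 5.3 = $13.13.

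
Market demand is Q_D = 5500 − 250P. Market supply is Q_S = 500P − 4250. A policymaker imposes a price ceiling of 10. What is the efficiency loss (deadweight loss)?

6750

In inverse form: demand P = 22 − 0.004Q, supply P = 8.5 + 0.002Q.
Competitive equilibrium: 22 − 0.004Q = 8.5 + 0.002Q → Q* = 2250, P* = 13.
At the ceiling P = 10, quantity supplied = (10 − 8.5)/0.002 = 750.
Willingness to pay at Q' = 750: 22 − 0.004·750 = 19.
ΔQ = 2250 − 750 = 1500; wedge = 19 − 10 = 9.
DWL = ½ × 1500 × 9 = 6750.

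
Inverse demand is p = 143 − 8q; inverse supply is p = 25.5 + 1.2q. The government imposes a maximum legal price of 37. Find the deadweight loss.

Competitive equilibrium: 143 − 8q = 25.5 + 1.2q → q* = 12.7717, p* = 40.8261.
At the ceiling p = 37, quantity supplied = (37 − 25.5)/1.2 = 9.5833.
Willingness to pay at q' = 9.5833: 143 − 8·9.5833 = 66.3336.
Δq = 12.7717 − 9.5833 = 3.1884; wedge = 66.3336 − 37 = 29.3336.
The triangle = ½ × 3.1884 × 29.3336 = 46.76.

46.76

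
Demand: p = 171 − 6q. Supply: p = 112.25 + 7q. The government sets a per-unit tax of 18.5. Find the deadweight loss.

13.16

Competitive equilibrium: 171 − 6q = 112.25 + 7q → q* = 4.5192, p* = 143.8846.
With the tax, the buyer price exceeds the seller price by 18.5: (171 − 6q) − (112.25 + 7q) = 18.5 → q' = 3.0962.
Δq = 4.5192 − 3.0962 = 1.423; the wedge equals the tax, 18.5.
DWL = ½ × 1.423 × 18.5 = 13.16.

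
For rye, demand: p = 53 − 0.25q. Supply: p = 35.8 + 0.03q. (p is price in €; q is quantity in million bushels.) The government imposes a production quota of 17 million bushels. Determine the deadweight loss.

Competitive equilibrium: 53 − 0.25q = 35.8 + 0.03q → q* = 61.4286, p* = 37.6429.
At q = 17: demand price = 53 − 0.25·17 = 48.75; supply price = 35.8 + 0.03·17 = 36.31.
Δq = 61.4286 − 17 = 44.4286; wedge = 48.75 − 36.31 = 12.44.
Welfare loss = ½ × 44.4286 × 12.44 = €276.35 million.

€276.35 million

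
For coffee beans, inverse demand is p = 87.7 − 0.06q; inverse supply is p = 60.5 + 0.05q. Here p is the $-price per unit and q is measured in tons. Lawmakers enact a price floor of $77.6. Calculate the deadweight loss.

$342.73

Competitive equilibrium: 87.7 − 0.06q = 60.5 + 0.05q → q* = 247.2727, p* = 72.8636.
At the floor p = 77.6, quantity demanded = (87.7 − 77.6)/0.06 = 168.3333.
Sellers' marginal cost at q' = 168.3333: 60.5 + 0.05·168.3333 = 68.9167.
Δq = 247.2727 − 168.3333 = 78.9394; wedge = 77.6 − 68.9167 = 8.6833.
DWL = ½ × 78.9394 × 8.6833 = $342.73.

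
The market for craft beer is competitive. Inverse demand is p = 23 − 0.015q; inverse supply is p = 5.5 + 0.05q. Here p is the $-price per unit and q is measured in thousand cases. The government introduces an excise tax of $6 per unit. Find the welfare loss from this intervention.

Competitive equilibrium: 23 − 0.015q = 5.5 + 0.05q → q* = 269.2308, p* = 18.9615.
With the tax, the buyer price exceeds the seller price by 6: (23 − 0.015q) − (5.5 + 0.05q) = 6 → q' = 176.9231.
Δq = 269.2308 − 176.9231 = 92.3077; the wedge equals the tax, 6.
Deadweight loss = ½ × 92.3077 × 6 = $276.92 thousand.

$276.92 thousand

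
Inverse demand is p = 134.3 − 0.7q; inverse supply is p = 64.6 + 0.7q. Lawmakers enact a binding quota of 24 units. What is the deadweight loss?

465.43

Competitive equilibrium: 134.3 − 0.7q = 64.6 + 0.7q → q* = 49.7857, p* = 99.45.
At q = 24: demand price = 134.3 − 0.7·24 = 117.5; supply price = 64.6 + 0.7·24 = 81.4.
Δq = 49.7857 − 24 = 25.7857; wedge = 117.5 − 81.4 = 36.1.
DWL = ½ × 25.7857 × 36.1 = 465.43.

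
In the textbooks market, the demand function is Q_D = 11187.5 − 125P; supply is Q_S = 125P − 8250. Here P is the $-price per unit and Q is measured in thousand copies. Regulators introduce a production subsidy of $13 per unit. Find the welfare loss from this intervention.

In inverse form: demand P = 89.5 − 0.008Q, supply P = 66 + 0.008Q.
Competitive equilibrium: 89.5 − 0.008Q = 66 + 0.008Q → Q* = 1468.75, P* = 77.75.
The subsidy lowers effective supply by 13: P = 53 + 0.008Q.
New quantity: 89.5 − 0.008Q = 53 + 0.008Q → Q' = 2281.25.
Overproduction ΔQ = 2281.25 − 1468.75 = 812.5; wedge = subsidy = 13.
The triangle = ½ × 812.5 × 13 = $5281.25 thousand.

$5281.25 thousand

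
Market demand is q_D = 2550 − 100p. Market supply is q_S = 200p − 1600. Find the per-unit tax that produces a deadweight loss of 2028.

In inverse form: demand p = 25.5 − 0.01q, supply p = 8 + 0.005q.
Competitive equilibrium: 25.5 − 0.01q = 8 + 0.005q → q* = 1166.6667, p* = 13.8333.
A tax t gives Δq = t/0.015 and wedge t, so DWL = t²/0.03.
t²/0.03 = 2028 → t² = 60.84 → t = 7.8.

7.8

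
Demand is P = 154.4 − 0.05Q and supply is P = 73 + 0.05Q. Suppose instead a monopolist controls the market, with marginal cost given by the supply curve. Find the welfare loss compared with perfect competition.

3681.09

Competitive equilibrium: 154.4 − 0.05Q = 73 + 0.05Q → Q* = 814, P* = 113.7.
Marginal revenue: MR = 154.4 − 0.1Q. Set MR = MC: 154.4 − 0.1Q = 73 + 0.05Q → Q_m = 542.66667.
Price P_m = 154.4 − 0.05·542.66667 = 127.26667; MC(Q_m) = 73 + 0.05·542.66667 = 100.13333.
Competitive Q* = 814, so ΔQ = 271.33333; wedge = 127.26667 − 100.13333 = 27.13334.
DWL = ½ × 271.33333 × 27.13334 = 3681.09.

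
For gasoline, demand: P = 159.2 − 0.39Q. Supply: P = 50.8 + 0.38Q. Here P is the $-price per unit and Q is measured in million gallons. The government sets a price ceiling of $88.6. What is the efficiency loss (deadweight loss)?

Competitive equilibrium: 159.2 − 0.39Q = 50.8 + 0.38Q → Q* = 140.7792, P* = 104.2961.
At the ceiling P = 88.6, quantity supplied = (88.6 − 50.8)/0.38 = 99.4737.
Willingness to pay at Q' = 99.4737: 159.2 − 0.39·99.4737 = 120.4053.
ΔQ = 140.7792 − 99.4737 = 41.3055; wedge = 120.4053 − 88.6 = 31.8053.
Welfare loss = ½ × 41.3055 × 31.8053 = $656.87 million.

$656.87 million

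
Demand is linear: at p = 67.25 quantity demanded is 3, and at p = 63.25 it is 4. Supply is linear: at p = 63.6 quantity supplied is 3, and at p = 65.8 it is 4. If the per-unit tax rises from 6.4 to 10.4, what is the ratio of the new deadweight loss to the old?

Demand slope = (63.25 − 67.25)/(4 − 3) = −4, so p = 79.25 − 4q.
Supply slope = (65.8 − 63.6)/(4 − 3) = 2.2, so p = 57 + 2.2q.
Competitive equilibrium: 79.25 − 4q = 57 + 2.2q → q* = 3.5887, p* = 64.8952.
For a per-unit tax t: Δq = t/6.2, so DWL = ½·t·(t/6.2) = t²/12.4.
At t = 6.4: DWL = 3.303. At t = 10.4: DWL = 8.723.
Ratio = (10.4/6.4)² = 2.641.

2.641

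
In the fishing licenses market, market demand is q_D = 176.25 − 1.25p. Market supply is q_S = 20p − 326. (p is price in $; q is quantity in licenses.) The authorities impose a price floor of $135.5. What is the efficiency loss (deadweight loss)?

$8309.89

In inverse form: demand p = 141 − 0.8q, supply p = 16.3 + 0.05q.
Competitive equilibrium: 141 − 0.8q = 16.3 + 0.05q → q* = 146.70588, p* = 23.63529.
At the floor p = 135.5, quantity demanded = (141 − 135.5)/0.8 = 6.875.
Sellers' marginal cost at q' = 6.875: 16.3 + 0.05·6.875 = 16.64375.
Δq = 146.70588 − 6.875 = 139.83088; wedge = 135.5 − 16.64375 = 118.85625.
The triangle = ½ × 139.83088 × 118.85625 = $8309.89.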